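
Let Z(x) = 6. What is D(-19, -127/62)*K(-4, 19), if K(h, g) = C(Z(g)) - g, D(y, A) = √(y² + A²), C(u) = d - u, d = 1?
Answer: -12*√1403813/31 ≈ -458.64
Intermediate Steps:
C(u) = 1 - u
D(y, A) = √(A² + y²)
K(h, g) = -5 - g (K(h, g) = (1 - 1*6) - g = (1 - 6) - g = -5 - g)
D(-19, -127/62)*K(-4, 19) = √((-127/62)² + (-19)²)*(-5 - 1*19) = √((-127*1/62)² + 361)*(-5 - 19) = √((-127/62)² + 361)*(-24) = √(16129/3844 + 361)*(-24) = √(1403813/3844)*(-24) = (√1403813/62)*(-24) = -12*√1403813/31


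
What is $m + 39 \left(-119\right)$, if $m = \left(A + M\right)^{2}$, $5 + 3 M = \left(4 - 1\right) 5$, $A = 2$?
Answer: $- \frac{41513}{9} \approx -4612.6$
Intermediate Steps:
$M = \frac{10}{3}$ ($M = - \frac{5}{3} + \frac{\left(4 - 1\right) 5}{3} = - \frac{5}{3} + \frac{3 \cdot 5}{3} = - \frac{5}{3} + \frac{1}{3} \cdot 15 = - \frac{5}{3} + 5 = \frac{10}{3} \approx 3.3333$)
$m = \frac{256}{9}$ ($m = \left(2 + \frac{10}{3}\right)^{2} = \left(\frac{16}{3}\right)^{2} = \frac{256}{9} \approx 28.444$)
$m + 39 \left(-119\right) = \frac{256}{9} + 39 \left(-119\right) = \frac{256}{9} - 4641 = - \frac{41513}{9}$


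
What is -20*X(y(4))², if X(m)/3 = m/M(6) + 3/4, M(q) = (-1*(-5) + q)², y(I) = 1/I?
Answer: -1490580/14641 ≈ -101.81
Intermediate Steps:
M(q) = (5 + q)²
X(m) = 9/4 + 3*m/121 (X(m) = 3*(m/((5 + 6)²) + 3/4) = 3*(m/(11²) + 3*(¼)) = 3*(m/121 + ¾) = 3*(¾ + m/121) = 9/4 + 3*m/121)
-20*X(y(4))² = -20*(9/4 + (3/121)/4)² = -20*(9/4 + (3/121)*(¼))² = -20*(9/4 + 3/484)² = -20*(273/121)² = -20*74529/14641 = -1490580/14641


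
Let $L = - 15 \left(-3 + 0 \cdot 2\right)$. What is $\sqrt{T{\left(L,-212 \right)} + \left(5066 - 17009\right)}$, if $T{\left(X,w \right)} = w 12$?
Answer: $i \sqrt{14487} \approx 120.36 i$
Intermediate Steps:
$L = 45$ ($L = - 15 \left(-3 + 0\right) = \left(-15\right) \left(-3\right) = 45$)
$T{\left(X,w \right)} = 12 w$
$\sqrt{T{\left(L,-212 \right)} + \left(5066 - 17009\right)} = \sqrt{12 \left(-212\right) + \left(5066 - 17009\right)} = \sqrt{-2544 + \left(5066 - 17009\right)} = \sqrt{-2544 - 11943} = \sqrt{-14487} = i \sqrt{14487}$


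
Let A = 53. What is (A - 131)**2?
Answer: 6084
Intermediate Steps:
(A - 131)**2 = (53 - 131)**2 = (-78)**2 = 6084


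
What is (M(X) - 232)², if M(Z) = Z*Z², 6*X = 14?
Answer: 35058241/729 ≈ 48091.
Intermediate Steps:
X = 7/3 (X = (⅙)*14 = 7/3 ≈ 2.3333)
M(Z) = Z³
(M(X) - 232)² = ((7/3)³ - 232)² = (343/27 - 232)² = (-5921/27)² = 35058241/729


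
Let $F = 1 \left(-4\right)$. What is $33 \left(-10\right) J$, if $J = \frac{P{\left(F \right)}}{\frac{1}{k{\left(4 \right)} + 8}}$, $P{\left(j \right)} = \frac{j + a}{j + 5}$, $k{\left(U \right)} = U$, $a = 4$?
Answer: $0$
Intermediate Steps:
$F = -4$
$P{\left(j \right)} = \frac{4 + j}{5 + j}$ ($P{\left(j \right)} = \frac{j + 4}{j + 5} = \frac{4 + j}{5 + j}$)
$J = 0$ ($J = \frac{\frac{1}{5 - 4} \left(4 - 4\right)}{\frac{1}{4 + 8}} = \frac{1^{-1} \cdot 0}{\frac{1}{12}} = 1 \cdot 0 \frac{1}{\frac{1}{12}} = 0 \cdot 12 = 0$)
$33 \left(-10\right) J = 33 \left(-10\right) 0 = \left(-330\right) 0 = 0$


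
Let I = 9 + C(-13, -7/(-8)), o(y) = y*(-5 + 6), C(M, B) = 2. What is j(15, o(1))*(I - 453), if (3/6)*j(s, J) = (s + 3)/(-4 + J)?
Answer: 5304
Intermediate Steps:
o(y) = y (o(y) = y*1 = y)
j(s, J) = 2*(3 + s)/(-4 + J) (j(s, J) = 2*((s + 3)/(-4 + J)) = 2*((3 + s)/(-4 + J)) = 2*(3 + s)/(-4 + J))
I = 11 (I = 9 + 2 = 11)
j(15, o(1))*(I - 453) = (2*(3 + 15)/(-4 + 1))*(11 - 453) = (2*18/(-3))*(-442) = (2*(-⅓)*18)*(-442) = -12*(-442) = 5304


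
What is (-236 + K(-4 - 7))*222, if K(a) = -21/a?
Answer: -571650/11 ≈ -51968.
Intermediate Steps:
(-236 + K(-4 - 7))*222 = (-236 - 21/(-4 - 7))*222 = (-236 - 21/(-11))*222 = (-236 - 21*(-1/11))*222 = (-236 + 21/11)*222 = -2575/11*222 = -571650/11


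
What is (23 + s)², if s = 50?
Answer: 5329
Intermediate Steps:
(23 + s)² = (23 + 50)² = 73² = 5329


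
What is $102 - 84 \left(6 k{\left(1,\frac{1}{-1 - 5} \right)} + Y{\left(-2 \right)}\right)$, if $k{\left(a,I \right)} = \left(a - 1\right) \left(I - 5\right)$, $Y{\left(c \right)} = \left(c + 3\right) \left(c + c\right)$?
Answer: $438$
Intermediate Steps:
$Y{\left(c \right)} = 2 c \left(3 + c\right)$ ($Y{\left(c \right)} = \left(3 + c\right) 2 c = 2 c \left(3 + c\right)$)
$k{\left(a,I \right)} = \left(-1 + a\right) \left(-5 + I\right)$
$102 - 84 \left(6 k{\left(1,\frac{1}{-1 - 5} \right)} + Y{\left(-2 \right)}\right) = 102 - 84 \left(6 \left(5 - \frac{1}{-1 - 5} - 5 + \frac{1}{-1 - 5} \cdot 1\right) + 2 \left(-2\right) \left(3 - 2\right)\right) = 102 - 84 \left(6 \left(5 - \frac{1}{-6} - 5 + \frac{1}{-6} \cdot 1\right) + 2 \left(-2\right) 1\right) = 102 - 84 \left(6 \left(5 - - \frac{1}{6} - 5 - \frac{1}{6}\right) - 4\right) = 102 - 84 \left(6 \left(5 + \frac{1}{6} - 5 - \frac{1}{6}\right) - 4\right) = 102 - 84 \left(6 \cdot 0 - 4\right) = 102 - 84 \left(0 - 4\right) = 102 - -336 = 102 + 336 = 438$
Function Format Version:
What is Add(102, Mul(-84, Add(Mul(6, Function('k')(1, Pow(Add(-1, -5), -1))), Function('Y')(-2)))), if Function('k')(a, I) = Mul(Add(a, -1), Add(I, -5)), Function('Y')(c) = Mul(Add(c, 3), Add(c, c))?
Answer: 438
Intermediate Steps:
Function('Y')(c) = Mul(2, c, Add(3, c)) (Function('Y')(c) = Mul(Add(3, c), Mul(2, c)) = Mul(2, c, Add(3, c)))
Function('k')(a, I) = Mul(Add(-1, a), Add(-5, I))
Add(102, Mul(-84, Add(Mul(6, Function('k')(1, Pow(Add(-1, -5), -1))), Function('Y')(-2)))) = Add(102, Mul(-84, Add(Mul(6, Add(5, Mul(-1, Pow(Add(-1, -5), -1)), Mul(-5, 1), Mul(Pow(Add(-1, -5), -1), 1))), Mul(2, -2, Add(3, -2))))) = Add(102, Mul(-84, Add(Mul(6, Add(5, Mul(-1, Pow(-6, -1)), -5, Mul(Pow(-6, -1), 1))), Mul(2, -2, 1)))) = Add(102, Mul(-84, Add(Mul(6, Add(5, Mul(-1, Rational(-1, 6)), -5, Mul(Rational(-1, 6), 1))), -4))) = Add(102, Mul(-84, Add(Mul(6, Add(5, Rational(1, 6), -5, Rational(-1, 6))), -4))) = Add(102, Mul(-84, Add(Mul(6, 0), -4))) = Add(102, Mul(-84, Add(0, -4))) = Add(102, Mul(-84, -4)) = Add(102, 336) = 438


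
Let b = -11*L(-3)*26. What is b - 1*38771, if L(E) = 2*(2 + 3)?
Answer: -41631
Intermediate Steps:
L(E) = 10 (L(E) = 2*5 = 10)
b = -2860 (b = -11*10*26 = -110*26 = -2860)
b - 1*38771 = -2860 - 1*38771 = -2860 - 38771 = -41631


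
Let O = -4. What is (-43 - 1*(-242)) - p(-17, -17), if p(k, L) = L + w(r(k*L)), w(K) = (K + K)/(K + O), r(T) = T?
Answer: 60982/285 ≈ 213.97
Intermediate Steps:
w(K) = 2*K/(-4 + K) (w(K) = (K + K)/(K - 4) = (2*K)/(-4 + K) = 2*K/(-4 + K))
p(k, L) = L + 2*L*k/(-4 + L*k) (p(k, L) = L + 2*(k*L)/(-4 + k*L) = L + 2*(L*k)/(-4 + L*k) = L + 2*L*k/(-4 + L*k))
(-43 - 1*(-242)) - p(-17, -17) = (-43 - 1*(-242)) - (-17)*(-4 + 2*(-17) - 17*(-17))/(-4 - 17*(-17)) = (-43 + 242) - (-17)*(-4 - 34 + 289)/(-4 + 289) = 199 - (-17)*251/285 = 199 - 1*(-4267/285) = 199 + 4267/285 = 60982/285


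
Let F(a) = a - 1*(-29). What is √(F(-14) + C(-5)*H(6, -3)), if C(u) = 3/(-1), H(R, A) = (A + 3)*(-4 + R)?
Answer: √15 ≈ 3.8730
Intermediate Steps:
H(R, A) = (-4 + R)*(3 + A) (H(R, A) = (3 + A)*(-4 + R) = (-4 + R)*(3 + A))
C(u) = -3 (C(u) = 3*(-1) = -3)
F(a) = 29 + a (F(a) = a + 29 = 29 + a)
√(F(-14) + C(-5)*H(6, -3)) = √((29 - 14) - 3*(-12 - 4*(-3) + 3*6 - 3*6)) = √(15 - 3*(-12 + 12 + 18 - 18)) = √(15 - 3*0) = √(15 + 0) = √15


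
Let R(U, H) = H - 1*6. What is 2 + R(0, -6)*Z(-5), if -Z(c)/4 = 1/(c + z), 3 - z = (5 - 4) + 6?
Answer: -10/3 ≈ -3.3333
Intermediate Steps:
z = -4 (z = 3 - ((5 - 4) + 6) = 3 - (1 + 6) = 3 - 1*7 = 3 - 7 = -4)
R(U, H) = -6 + H (R(U, H) = H - 6 = -6 + H)
Z(c) = -4/(-4 + c) (Z(c) = -4/(c - 4) = -4/(-4 + c))
2 + R(0, -6)*Z(-5) = 2 + (-6 - 6)*(-4/(-4 - 5)) = 2 - (-48)/(-9) = 2 - (-48)*(-1)/9 = 2 - 12*4/9 = 2 - 16/3 = -10/3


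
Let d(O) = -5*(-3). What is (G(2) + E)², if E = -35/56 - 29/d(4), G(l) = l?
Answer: 4489/14400 ≈ 0.31174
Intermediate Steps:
d(O) = 15
E = -307/120 (E = -35/56 - 29/15 = -35*1/56 - 29*1/15 = -5/8 - 29/15 = -307/120 ≈ -2.5583)
(G(2) + E)² = (2 - 307/120)² = (-67/120)² = 4489/14400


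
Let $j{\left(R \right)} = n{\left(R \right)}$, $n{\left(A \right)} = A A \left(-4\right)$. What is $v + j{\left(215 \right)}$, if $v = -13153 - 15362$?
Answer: $-213415$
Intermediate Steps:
$v = -28515$ ($v = -13153 - 15362 = -28515$)
$n{\left(A \right)} = - 4 A^{2}$ ($n{\left(A \right)} = A^{2} \left(-4\right) = - 4 A^{2}$)
$j{\left(R \right)} = - 4 R^{2}$
$v + j{\left(215 \right)} = -28515 - 4 \cdot 215^{2} = -28515 - 184900 = -213415$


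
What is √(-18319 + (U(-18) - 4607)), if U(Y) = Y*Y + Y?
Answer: 2*I*√5655 ≈ 150.4*I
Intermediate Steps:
U(Y) = Y + Y² (U(Y) = Y² + Y = Y + Y²)
√(-18319 + (U(-18) - 4607)) = √(-18319 + (-18*(1 - 18) - 4607)) = √(-18319 + (-18*(-17) - 4607)) = √(-18319 + (306 - 4607)) = √(-18319 - 4301) = √(-22620) = 2*I*√5655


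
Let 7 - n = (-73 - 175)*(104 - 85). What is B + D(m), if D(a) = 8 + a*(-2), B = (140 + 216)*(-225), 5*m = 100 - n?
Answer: -391222/5 ≈ -78244.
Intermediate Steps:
n = 4719 (n = 7 - (-73 - 175)*(104 - 85) = 7 - (-248)*19 = 7 - 1*(-4712) = 7 + 4712 = 4719)
m = -4619/5 (m = (100 - 1*4719)/5 = (100 - 4719)/5 = (⅕)*(-4619) = -4619/5 ≈ -923.80)
B = -80100 (B = 356*(-225) = -80100)
D(a) = 8 - 2*a
B + D(m) = -80100 + (8 - 2*(-4619/5)) = -80100 + (8 + 9238/5) = -80100 + 9278/5 = -391222/5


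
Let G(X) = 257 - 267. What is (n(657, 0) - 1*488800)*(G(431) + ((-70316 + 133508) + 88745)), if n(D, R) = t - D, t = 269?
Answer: -74320865276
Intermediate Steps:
G(X) = -10
n(D, R) = 269 - D
(n(657, 0) - 1*488800)*(G(431) + ((-70316 + 133508) + 88745)) = ((269 - 1*657) - 1*488800)*(-10 + ((-70316 + 133508) + 88745)) = ((269 - 657) - 488800)*(-10 + (63192 + 88745)) = (-388 - 488800)*(-10 + 151937) = -489188*151927 = -74320865276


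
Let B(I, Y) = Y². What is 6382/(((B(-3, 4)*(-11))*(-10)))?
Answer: 3191/880 ≈ 3.6261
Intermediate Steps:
6382/(((B(-3, 4)*(-11))*(-10))) = 6382/(((4²*(-11))*(-10))) = 6382/(((16*(-11))*(-10))) = 6382/((-176*(-10))) = 6382/1760 = 6382*(1/1760) = 3191/880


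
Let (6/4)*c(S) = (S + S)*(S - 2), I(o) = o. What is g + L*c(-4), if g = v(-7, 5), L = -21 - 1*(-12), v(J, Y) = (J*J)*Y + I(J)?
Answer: -50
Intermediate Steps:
v(J, Y) = J + Y*J**2 (v(J, Y) = (J*J)*Y + J = J**2*Y + J = Y*J**2 + J = J + Y*J**2)
L = -9 (L = -21 + 12 = -9)
g = 238 (g = -7*(1 - 7*5) = -7*(1 - 35) = -7*(-34) = 238)
c(S) = 4*S*(-2 + S)/3 (c(S) = 2*((S + S)*(S - 2))/3 = 2*((2*S)*(-2 + S))/3 = 2*(2*S*(-2 + S))/3 = 4*S*(-2 + S)/3)
g + L*c(-4) = 238 - 12*(-4)*(-2 - 4) = 238 - 12*(-4)*(-6) = 238 - 9*32 = 238 - 288 = -50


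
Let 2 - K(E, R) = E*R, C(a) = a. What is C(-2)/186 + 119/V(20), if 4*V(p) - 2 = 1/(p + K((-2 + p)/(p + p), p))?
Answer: 191819/837 ≈ 229.17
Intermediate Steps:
K(E, R) = 2 - E*R
V(p) = 1/2 + 1/(4*(3 + p/2)) (V(p) = 1/2 + 1/(4*(p + (2 - (-2 + p)/(p + p)*p))) = 1/2 + 1/(4*(p + (2 - (-2 + p)/((2*p))*p))) = 1/2 + 1/(4*(p + (2 - (-2 + p)*(1/(2*p))*p))) = 1/2 + 1/(4*(p + (2 - (-2 + p)/(2*p)*p))) = 1/2 + 1/(4*(p + (2 + (1 - p/2)))) = 1/2 + 1/(4*(p + (3 - p/2))) = 1/2 + 1/(4*(3 + p/2)))
C(-2)/186 + 119/V(20) = -2/186 + 119/(((7 + 20)/(2*(6 + 20)))) = -2*1/186 + 119/(((1/2)*27/26)) = -1/93 + 119/(((1/2)*(1/26)*27)) = -1/93 + 119/(27/52) = -1/93 + 119*(52/27) = -1/93 + 6188/27 = 191819/837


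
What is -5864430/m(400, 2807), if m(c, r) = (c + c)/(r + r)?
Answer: -1646145501/40 ≈ -4.1154e+7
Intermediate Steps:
m(c, r) = c/r (m(c, r) = (2*c)/((2*r)) = (2*c)*(1/(2*r)) = c/r)
-5864430/m(400, 2807) = -5864430/(400/2807) = -5864430/(400*(1/2807)) = -5864430/400/2807 = -5864430*2807/400 = -1646145501/40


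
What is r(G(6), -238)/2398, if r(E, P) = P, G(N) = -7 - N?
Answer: -119/1199 ≈ -0.099249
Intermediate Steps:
r(G(6), -238)/2398 = -238/2398 = -238*1/2398 = -119/1199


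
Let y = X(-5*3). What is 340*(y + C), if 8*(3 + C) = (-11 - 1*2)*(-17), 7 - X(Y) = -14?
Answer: 31025/2 ≈ 15513.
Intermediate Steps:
X(Y) = 21 (X(Y) = 7 - 1*(-14) = 7 + 14 = 21)
y = 21
C = 197/8 (C = -3 + ((-11 - 1*2)*(-17))/8 = -3 + ((-11 - 2)*(-17))/8 = -3 + (-13*(-17))/8 = -3 + (⅛)*221 = -3 + 221/8 = 197/8 ≈ 24.625)
340*(y + C) = 340*(21 + 197/8) = 340*(365/8) = 31025/2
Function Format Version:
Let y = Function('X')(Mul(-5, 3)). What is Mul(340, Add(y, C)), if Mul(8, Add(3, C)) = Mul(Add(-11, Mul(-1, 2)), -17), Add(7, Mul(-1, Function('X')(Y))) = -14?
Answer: Rational(31025, 2) ≈ 15513.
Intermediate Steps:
Function('X')(Y) = 21 (Function('X')(Y) = Add(7, Mul(-1, -14)) = Add(7, 14) = 21)
y = 21
C = Rational(197, 8) (C = Add(-3, Mul(Rational(1, 8), Mul(Add(-11, Mul(-1, 2)), -17))) = Add(-3, Mul(Rational(1, 8), Mul(Add(-11, -2), -17))) = Add(-3, Mul(Rational(1, 8), Mul(-13, -17))) = Add(-3, Mul(Rational(1, 8), 221)) = Add(-3, Rational(221, 8)) = Rational(197, 8) ≈ 24.625)
Mul(340, Add(y, C)) = Mul(340, Add(21, Rational(197, 8))) = Mul(340, Rational(365, 8)) = Rational(31025, 2)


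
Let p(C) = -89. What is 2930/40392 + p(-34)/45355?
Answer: 64647631/915989580 ≈ 0.070577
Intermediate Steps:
2930/40392 + p(-34)/45355 = 2930/40392 - 89/45355 = 2930*(1/40392) - 89*1/45355 = 1465/20196 - 89/45355 = 64647631/915989580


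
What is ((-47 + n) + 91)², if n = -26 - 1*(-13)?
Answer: 961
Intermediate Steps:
n = -13 (n = -26 + 13 = -13)
((-47 + n) + 91)² = ((-47 - 13) + 91)² = (-60 + 91)² = 31² = 961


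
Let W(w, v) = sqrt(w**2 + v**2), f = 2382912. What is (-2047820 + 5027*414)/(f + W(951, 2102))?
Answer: 79489178496/5678264276939 - 33358*sqrt(5322805)/5678264276939 ≈ 0.013985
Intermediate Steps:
W(w, v) = sqrt(v**2 + w**2)
(-2047820 + 5027*414)/(f + W(951, 2102)) = (-2047820 + 5027*414)/(2382912 + sqrt(2102**2 + 951**2)) = (-2047820 + 2081178)/(2382912 + sqrt(4418404 + 904401)) = 33358/(2382912 + sqrt(5322805))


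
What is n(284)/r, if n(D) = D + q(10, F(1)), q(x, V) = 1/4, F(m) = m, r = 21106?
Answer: 1137/84424 ≈ 0.013468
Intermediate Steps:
q(x, V) = ¼
n(D) = ¼ + D (n(D) = D + ¼ = ¼ + D)
n(284)/r = (¼ + 284)/21106 = (1137/4)*(1/21106) = 1137/84424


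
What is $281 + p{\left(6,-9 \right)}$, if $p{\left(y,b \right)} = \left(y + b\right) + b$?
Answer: $269$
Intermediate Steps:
$p{\left(y,b \right)} = y + 2 b$ ($p{\left(y,b \right)} = \left(b + y\right) + b = y + 2 b$)
$281 + p{\left(6,-9 \right)} = 281 + \left(6 + 2 \left(-9\right)\right) = 281 + \left(6 - 18\right) = 281 - 12 = 269$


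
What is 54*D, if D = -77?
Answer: -4158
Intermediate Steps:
54*D = 54*(-77) = -4158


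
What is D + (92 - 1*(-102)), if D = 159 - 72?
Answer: 281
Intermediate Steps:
D = 87
D + (92 - 1*(-102)) = 87 + (92 - 1*(-102)) = 87 + (92 + 102) = 87 + 194 = 281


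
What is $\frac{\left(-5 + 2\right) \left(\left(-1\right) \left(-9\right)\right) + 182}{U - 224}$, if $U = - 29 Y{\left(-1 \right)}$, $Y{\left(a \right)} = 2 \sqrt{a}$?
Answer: $- \frac{1736}{2677} + \frac{899 i}{5354} \approx -0.64849 + 0.16791 i$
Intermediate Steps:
$U = - 58 i$ ($U = - 29 \cdot 2 \sqrt{-1} = - 29 \cdot 2 i = - 58 i \approx - 58.0 i$)
$\frac{\left(-5 + 2\right) \left(\left(-1\right) \left(-9\right)\right) + 182}{U - 224} = \frac{\left(-5 + 2\right) \left(\left(-1\right) \left(-9\right)\right) + 182}{- 58 i - 224} = \frac{\left(-3\right) 9 + 182}{-224 - 58 i} = \left(-27 + 182\right) \frac{-224 + 58 i}{53540} = 155 \frac{-224 + 58 i}{53540} = \frac{31 \left(-224 + 58 i\right)}{10708}$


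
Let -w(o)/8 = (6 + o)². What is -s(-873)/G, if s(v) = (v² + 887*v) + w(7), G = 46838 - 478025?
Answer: -13574/431187 ≈ -0.031481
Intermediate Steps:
w(o) = -8*(6 + o)²
G = -431187
s(v) = -1352 + v² + 887*v (s(v) = (v² + 887*v) - 8*(6 + 7)² = (v² + 887*v) - 8*13² = (v² + 887*v) - 8*169 = (v² + 887*v) - 1352 = -1352 + v² + 887*v)
-s(-873)/G = -(-1352 + (-873)² + 887*(-873))/(-431187) = -(-1352 + 762129 - 774351)*(-1)/431187 = -(-13574)*(-1)/431187 = -1*13574/431187 = -13574/431187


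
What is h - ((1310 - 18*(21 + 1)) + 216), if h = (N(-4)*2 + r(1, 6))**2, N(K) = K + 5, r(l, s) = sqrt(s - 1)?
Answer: -1121 + 4*sqrt(5) ≈ -1112.1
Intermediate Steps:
r(l, s) = sqrt(-1 + s)
N(K) = 5 + K
h = (2 + sqrt(5))**2 (h = ((5 - 4)*2 + sqrt(-1 + 6))**2 = (1*2 + sqrt(5))**2 = (2 + sqrt(5))**2 ≈ 17.944)
h - ((1310 - 18*(21 + 1)) + 216) = (2 + sqrt(5))**2 - ((1310 - 18*(21 + 1)) + 216) = (2 + sqrt(5))**2 - ((1310 - 18*22) + 216) = (2 + sqrt(5))**2 - ((1310 - 396) + 216) = (2 + sqrt(5))**2 - (914 + 216) = (2 + sqrt(5))**2 - 1*1130 = (2 + sqrt(5))**2 - 1130 = -1130 + (2 + sqrt(5))**2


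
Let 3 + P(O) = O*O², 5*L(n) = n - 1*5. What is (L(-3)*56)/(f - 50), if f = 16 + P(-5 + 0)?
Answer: 224/405 ≈ 0.55309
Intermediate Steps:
L(n) = -1 + n/5 (L(n) = (n - 1*5)/5 = (n - 5)/5 = (-5 + n)/5 = -1 + n/5)
P(O) = -3 + O³ (P(O) = -3 + O*O² = -3 + O³)
f = -112 (f = 16 + (-3 + (-5 + 0)³) = 16 + (-3 + (-5)³) = 16 + (-3 - 125) = 16 - 128 = -112)
(L(-3)*56)/(f - 50) = ((-1 + (⅕)*(-3))*56)/(-112 - 50) = ((-1 - ⅗)*56)/(-162) = -(-4)*56/405 = -1/162*(-448/5) = 224/405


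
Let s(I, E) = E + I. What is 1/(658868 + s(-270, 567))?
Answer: 1/659165 ≈ 1.5171e-6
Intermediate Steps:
1/(658868 + s(-270, 567)) = 1/(658868 + (567 - 270)) = 1/(658868 + 297) = 1/659165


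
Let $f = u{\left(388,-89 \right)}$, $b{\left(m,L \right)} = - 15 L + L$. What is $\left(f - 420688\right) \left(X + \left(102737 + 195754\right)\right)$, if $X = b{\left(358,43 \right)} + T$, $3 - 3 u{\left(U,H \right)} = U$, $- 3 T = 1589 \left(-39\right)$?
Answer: $-134049359718$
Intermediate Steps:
$b{\left(m,L \right)} = - 14 L$
$T = 20657$ ($T = - \frac{1589 \left(-39\right)}{3} = \left(- \frac{1}{3}\right) \left(-61971\right) = 20657$)
$u{\left(U,H \right)} = 1 - \frac{U}{3}$
$f = - \frac{385}{3}$ ($f = 1 - \frac{388}{3} = - \frac{385}{3} \approx -128.33$)
$X = 20055$ ($X = \left(-14\right) 43 + 20657 = -602 + 20657 = 20055$)
$\left(f - 420688\right) \left(X + \left(102737 + 195754\right)\right) = \left(- \frac{385}{3} - 420688\right) \left(20055 + \left(102737 + 195754\right)\right) = - \frac{1262449 \left(20055 + 298491\right)}{3} = \left(- \frac{1262449}{3}\right) 318546 = -134049359718$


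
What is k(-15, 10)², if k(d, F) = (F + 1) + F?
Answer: 441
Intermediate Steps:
k(d, F) = 1 + 2*F (k(d, F) = (1 + F) + F = 1 + 2*F)
k(-15, 10)² = (1 + 2*10)² = (1 + 20)² = 21² = 441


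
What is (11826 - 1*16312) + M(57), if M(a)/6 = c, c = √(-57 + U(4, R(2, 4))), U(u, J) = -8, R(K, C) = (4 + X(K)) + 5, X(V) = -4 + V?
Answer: -4486 + 6*I*√65 ≈ -4486.0 + 48.374*I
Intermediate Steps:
R(K, C) = 5 + K (R(K, C) = (4 + (-4 + K)) + 5 = K + 5 = 5 + K)
c = I*√65 (c = √(-57 - 8) = √(-65) = I*√65 ≈ 8.0623*I)
M(a) = 6*I*√65 (M(a) = 6*(I*√65) = 6*I*√65)
(11826 - 1*16312) + M(57) = (11826 - 1*16312) + 6*I*√65 = (11826 - 16312) + 6*I*√65 = -4486 + 6*I*√65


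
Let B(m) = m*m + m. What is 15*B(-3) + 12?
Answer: 102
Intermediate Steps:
B(m) = m + m**2 (B(m) = m**2 + m = m + m**2)
15*B(-3) + 12 = 15*(-3*(1 - 3)) + 12 = 15*(-3*(-2)) + 12 = 15*6 + 12 = 90 + 12 = 102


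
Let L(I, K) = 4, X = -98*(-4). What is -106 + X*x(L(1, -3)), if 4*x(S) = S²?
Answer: 1462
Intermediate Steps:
X = 392
x(S) = S²/4
-106 + X*x(L(1, -3)) = -106 + 392*((¼)*4²) = -106 + 392*((¼)*16) = -106 + 392*4 = -106 + 1568 = 1462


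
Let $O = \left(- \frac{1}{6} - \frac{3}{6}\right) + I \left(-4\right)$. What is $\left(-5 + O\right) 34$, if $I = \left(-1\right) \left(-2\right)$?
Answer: $- \frac{1394}{3} \approx -464.67$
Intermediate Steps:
$I = 2$
$O = - \frac{26}{3}$ ($O = \left(- \frac{1}{6} - \frac{3}{6}\right) + 2 \left(-4\right) = \left(\left(-1\right) \frac{1}{6} - \frac{1}{2}\right) - 8 = \left(- \frac{1}{6} - \frac{1}{2}\right) - 8 = - \frac{2}{3} - 8 = - \frac{26}{3} \approx -8.6667$)
$\left(-5 + O\right) 34 = \left(-5 - \frac{26}{3}\right) 34 = \left(- \frac{41}{3}\right) 34 = - \frac{1394}{3}$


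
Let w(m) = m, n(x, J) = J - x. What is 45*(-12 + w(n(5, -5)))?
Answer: -990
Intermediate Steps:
45*(-12 + w(n(5, -5))) = 45*(-12 + (-5 - 1*5)) = 45*(-12 + (-5 - 5)) = 45*(-12 - 10) = 45*(-22) = -990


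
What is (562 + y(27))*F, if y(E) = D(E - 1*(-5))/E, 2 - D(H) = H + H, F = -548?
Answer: -8281376/27 ≈ -3.0672e+5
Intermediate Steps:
D(H) = 2 - 2*H (D(H) = 2 - (H + H) = 2 - 2*H)
y(E) = (-8 - 2*E)/E (y(E) = (2 - 2*(E - 1*(-5)))/E = (2 - 2*(E + 5))/E = (2 - 2*(5 + E))/E = (2 + (-10 - 2*E))/E = (-8 - 2*E)/E)
(562 + y(27))*F = (562 + (-2 - 8/27))*(-548) = (562 - 62/27)*(-548) = (15112/27)*(-548) = -8281376/27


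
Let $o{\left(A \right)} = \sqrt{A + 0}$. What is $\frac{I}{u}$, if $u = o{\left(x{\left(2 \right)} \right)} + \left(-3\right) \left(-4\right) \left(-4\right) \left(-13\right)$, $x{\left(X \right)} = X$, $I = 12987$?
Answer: $\frac{4051944}{194687} - \frac{12987 \sqrt{2}}{389374} \approx 20.765$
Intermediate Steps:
$o{\left(A \right)} = \sqrt{A}$
$u = 624 + \sqrt{2}$ ($u = \sqrt{2} + \left(-3\right) \left(-4\right) \left(-4\right) \left(-13\right) = \sqrt{2} + 12 \left(-4\right) \left(-13\right) = \sqrt{2} - -624 = \sqrt{2} + 624 = 624 + \sqrt{2} \approx 625.41$)
$\frac{I}{u} = \frac{12987}{624 + \sqrt{2}}$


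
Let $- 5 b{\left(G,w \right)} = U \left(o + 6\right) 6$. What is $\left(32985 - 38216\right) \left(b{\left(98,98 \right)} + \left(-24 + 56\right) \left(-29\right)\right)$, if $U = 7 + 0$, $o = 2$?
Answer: $\frac{26029456}{5} \approx 5.2059 \cdot 10^{6}$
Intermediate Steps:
$U = 7$
$b{\left(G,w \right)} = - \frac{336}{5}$ ($b{\left(G,w \right)} = - \frac{7 \left(2 + 6\right) 6}{5} = - \frac{7 \cdot 8 \cdot 6}{5} = - \frac{7 \cdot 48}{5} = \left(- \frac{1}{5}\right) 336 = - \frac{336}{5}$)
$\left(32985 - 38216\right) \left(b{\left(98,98 \right)} + \left(-24 + 56\right) \left(-29\right)\right) = \left(32985 - 38216\right) \left(- \frac{336}{5} + \left(-24 + 56\right) \left(-29\right)\right) = - 5231 \left(- \frac{336}{5} + 32 \left(-29\right)\right) = - 5231 \left(- \frac{336}{5} - 928\right) = \left(-5231\right) \left(- \frac{4976}{5}\right) = \frac{26029456}{5}$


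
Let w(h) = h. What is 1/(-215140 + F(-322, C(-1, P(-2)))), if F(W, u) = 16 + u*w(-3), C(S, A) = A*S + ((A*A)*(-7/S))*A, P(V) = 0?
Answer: -1/215124 ≈ -4.6485e-6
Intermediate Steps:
C(S, A) = A*S - 7*A**3/S (C(S, A) = A*S + (A**2*(-7/S))*A = A*S + (-7*A**2/S)*A = A*S - 7*A**3/S)
F(W, u) = 16 - 3*u (F(W, u) = 16 + u*(-3) = 16 - 3*u)
1/(-215140 + F(-322, C(-1, P(-2)))) = 1/(-215140 + (16 - 3*(0*(-1) - 7*0**3/(-1)))) = 1/(-215140 + (16 - 3*(0 - 7*0*(-1)))) = 1/(-215140 + (16 - 3*(0 + 0))) = 1/(-215140 + (16 - 3*0)) = 1/(-215140 + (16 + 0)) = 1/(-215140 + 16) = 1/(-215124) = -1/215124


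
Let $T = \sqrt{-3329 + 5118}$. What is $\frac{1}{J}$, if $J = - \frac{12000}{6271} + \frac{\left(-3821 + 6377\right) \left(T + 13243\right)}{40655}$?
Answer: $\frac{899879269378090189}{747504413936167906896} - \frac{22702616414741 \sqrt{1789}}{249168137978722635632} \approx 0.0012$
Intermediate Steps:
$T = \sqrt{1789} \approx 42.297$
$J = \frac{211779896268}{254947505} + \frac{2556 \sqrt{1789}}{40655}$ ($J = - \frac{12000}{6271} + \frac{\left(-3821 + 6377\right) \left(\sqrt{1789} + 13243\right)}{40655} = \left(-12000\right) \frac{1}{6271} + 2556 \left(13243 + \sqrt{1789}\right) \frac{1}{40655} = - \frac{12000}{6271} + \left(33849108 + 2556 \sqrt{1789}\right) \frac{1}{40655} = - \frac{12000}{6271} + \left(\frac{33849108}{40655} + \frac{2556 \sqrt{1789}}{40655}\right) = \frac{211779896268}{254947505} + \frac{2556 \sqrt{1789}}{40655} \approx 833.34$)
$\frac{1}{J} = \frac{1}{\frac{211779896268}{254947505} + \frac{2556 \sqrt{1789}}{40655}}$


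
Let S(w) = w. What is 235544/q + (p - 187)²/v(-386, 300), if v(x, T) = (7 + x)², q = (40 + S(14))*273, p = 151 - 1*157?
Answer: 17191450231/1058777811 ≈ 16.237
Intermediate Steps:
p = -6 (p = 151 - 157 = -6)
q = 14742 (q = (40 + 14)*273 = 54*273 = 14742)
235544/q + (p - 187)²/v(-386, 300) = 235544/14742 + (-6 - 187)²/((7 - 386)²) = 235544*(1/14742) + (-193)²/((-379)²) = 117772/7371 + 37249/143641 = 17191450231/1058777811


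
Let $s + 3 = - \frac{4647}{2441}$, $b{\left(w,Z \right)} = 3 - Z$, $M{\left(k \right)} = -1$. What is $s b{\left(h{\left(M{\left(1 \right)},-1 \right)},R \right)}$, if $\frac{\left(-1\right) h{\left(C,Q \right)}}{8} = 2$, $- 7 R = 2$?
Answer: $- \frac{39330}{2441} \approx -16.112$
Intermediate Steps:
$R = - \frac{2}{7}$ ($R = \left(- \frac{1}{7}\right) 2 = - \frac{2}{7} \approx -0.28571$)
$h{\left(C,Q \right)} = -16$ ($h{\left(C,Q \right)} = \left(-8\right) 2 = -16$)
$s = - \frac{11970}{2441}$ ($s = -3 - \frac{4647}{2441} = - \frac{11970}{2441} \approx -4.9037$)
$s b{\left(h{\left(M{\left(1 \right)},-1 \right)},R \right)} = - \frac{11970 \left(3 - - \frac{2}{7}\right)}{2441} = - \frac{11970 \left(3 + \frac{2}{7}\right)}{2441} = \left(- \frac{11970}{2441}\right) \frac{23}{7} = - \frac{39330}{2441}$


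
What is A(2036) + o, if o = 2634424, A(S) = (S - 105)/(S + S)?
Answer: 10727376459/4072 ≈ 2.6344e+6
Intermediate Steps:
A(S) = (-105 + S)/(2*S) (A(S) = (-105 + S)/((2*S)) = (-105 + S)*(1/(2*S)) = (-105 + S)/(2*S))
A(2036) + o = (1/2)*(-105 + 2036)/2036 + 2634424 = (1/2)*(1/2036)*1931 + 2634424 = 1931/4072 + 2634424 = 10727376459/4072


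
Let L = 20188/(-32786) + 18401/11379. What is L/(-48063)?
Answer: -186787967/8965477220661 ≈ -2.0834e-5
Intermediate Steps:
L = 186787967/186535947 (L = 20188*(-1/32786) + 18401*(1/11379) = -10094/16393 + 18401/11379 = 186787967/186535947 ≈ 1.0014)
L/(-48063) = (186787967/186535947)/(-48063) = (186787967/186535947)*(-1/48063) = -186787967/8965477220661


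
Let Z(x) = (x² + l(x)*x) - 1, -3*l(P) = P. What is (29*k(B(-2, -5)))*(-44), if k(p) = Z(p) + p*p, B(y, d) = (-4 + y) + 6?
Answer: 1276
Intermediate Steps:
B(y, d) = 2 + y
l(P) = -P/3
Z(x) = -1 + 2*x²/3 (Z(x) = (x² + (-x/3)*x) - 1 = (x² - x²/3) - 1 = 2*x²/3 - 1 = -1 + 2*x²/3)
k(p) = -1 + 5*p²/3 (k(p) = (-1 + 2*p²/3) + p*p = (-1 + 2*p²/3) + p² = -1 + 5*p²/3)
(29*k(B(-2, -5)))*(-44) = (29*(-1 + 5*(2 - 2)²/3))*(-44) = (29*(-1 + (5/3)*0²))*(-44) = (29*(-1 + (5/3)*0))*(-44) = (29*(-1 + 0))*(-44) = (29*(-1))*(-44) = -29*(-44) = 1276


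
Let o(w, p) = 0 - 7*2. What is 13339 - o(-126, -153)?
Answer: 13353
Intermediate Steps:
o(w, p) = -14 (o(w, p) = 0 - 14 = -14)
13339 - o(-126, -153) = 13339 - 1*(-14) = 13339 + 14 = 13353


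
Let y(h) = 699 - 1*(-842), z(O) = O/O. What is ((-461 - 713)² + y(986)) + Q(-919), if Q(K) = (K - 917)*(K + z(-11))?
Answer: 3065265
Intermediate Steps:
z(O) = 1
y(h) = 1541 (y(h) = 699 + 842 = 1541)
Q(K) = (1 + K)*(-917 + K) (Q(K) = (K - 917)*(K + 1) = (-917 + K)*(1 + K) = (1 + K)*(-917 + K))
((-461 - 713)² + y(986)) + Q(-919) = ((-461 - 713)² + 1541) + (-917 + (-919)² - 916*(-919)) = ((-1174)² + 1541) + (-917 + 844561 + 841804) = (1378276 + 1541) + 1685448 = 1379817 + 1685448 = 3065265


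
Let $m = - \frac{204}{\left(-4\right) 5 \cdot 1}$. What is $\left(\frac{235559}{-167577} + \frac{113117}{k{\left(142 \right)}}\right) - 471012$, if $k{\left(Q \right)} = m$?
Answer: $- \frac{1310234216696}{2848809} \approx -4.5992 \cdot 10^{5}$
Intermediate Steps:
$m = \frac{51}{5}$ ($m = - \frac{204}{\left(-20\right) 1} = - \frac{204}{-20} = \left(-204\right) \left(- \frac{1}{20}\right) = \frac{51}{5} \approx 10.2$)
$k{\left(Q \right)} = \frac{51}{5}$
$\left(\frac{235559}{-167577} + \frac{113117}{k{\left(142 \right)}}\right) - 471012 = \left(\frac{235559}{-167577} + \frac{113117}{\frac{51}{5}}\right) - 471012 = \left(235559 \left(- \frac{1}{167577}\right) + 113117 \cdot \frac{5}{51}\right) - 471012 = \left(- \frac{235559}{167577} + \frac{565585}{51}\right) - 471012 = \frac{31589008012}{2848809} - 471012 = - \frac{1310234216696}{2848809}$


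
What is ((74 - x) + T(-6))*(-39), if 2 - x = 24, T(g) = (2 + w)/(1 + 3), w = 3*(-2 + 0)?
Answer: -3705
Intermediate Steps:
w = -6 (w = 3*(-2) = -6)
T(g) = -1 (T(g) = (2 - 6)/(1 + 3) = -4/4 = -4*1/4 = -1)
x = -22 (x = 2 - 1*24 = 2 - 24 = -22)
((74 - x) + T(-6))*(-39) = ((74 - 1*(-22)) - 1)*(-39) = ((74 + 22) - 1)*(-39) = (96 - 1)*(-39) = 95*(-39) = -3705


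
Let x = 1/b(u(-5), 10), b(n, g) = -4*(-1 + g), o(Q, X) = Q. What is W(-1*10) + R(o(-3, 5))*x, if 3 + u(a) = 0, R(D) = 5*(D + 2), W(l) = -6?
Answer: -211/36 ≈ -5.8611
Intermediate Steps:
R(D) = 10 + 5*D (R(D) = 5*(2 + D) = 10 + 5*D)
u(a) = -3 (u(a) = -3 + 0 = -3)
b(n, g) = 4 - 4*g
x = -1/36 (x = 1/(4 - 4*10) = 1/(4 - 40) = 1/(-36) = -1/36 ≈ -0.027778)
W(-1*10) + R(o(-3, 5))*x = -6 + (10 + 5*(-3))*(-1/36) = -6 + (10 - 15)*(-1/36) = -6 - 5*(-1/36) = -6 + 5/36 = -211/36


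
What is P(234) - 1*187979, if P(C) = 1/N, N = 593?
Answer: -111471546/593 ≈ -1.8798e+5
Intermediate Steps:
P(C) = 1/593
P(234) - 1*187979 = 1/593 - 1*187979 = 1/593 - 187979 = -111471546/593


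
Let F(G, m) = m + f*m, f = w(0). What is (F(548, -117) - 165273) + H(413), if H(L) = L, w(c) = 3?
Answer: -165328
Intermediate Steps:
f = 3
F(G, m) = 4*m (F(G, m) = m + 3*m = 4*m)
(F(548, -117) - 165273) + H(413) = (4*(-117) - 165273) + 413 = (-468 - 165273) + 413 = -165741 + 413 = -165328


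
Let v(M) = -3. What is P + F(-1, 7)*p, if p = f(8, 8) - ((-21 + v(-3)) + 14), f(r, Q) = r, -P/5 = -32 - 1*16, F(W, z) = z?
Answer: 366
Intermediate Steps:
P = 240 (P = -5*(-32 - 1*16) = -5*(-32 - 16) = -5*(-48) = 240)
p = 18 (p = 8 - ((-21 - 3) + 14) = 8 - (-24 + 14) = 8 - 1*(-10) = 8 + 10 = 18)
P + F(-1, 7)*p = 240 + 7*18 = 240 + 126 = 366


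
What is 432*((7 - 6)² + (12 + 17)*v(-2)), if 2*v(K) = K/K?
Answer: 6696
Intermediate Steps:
v(K) = ½ (v(K) = (K/K)/2 = (½)*1 = ½)
432*((7 - 6)² + (12 + 17)*v(-2)) = 432*((7 - 6)² + (12 + 17)*(½)) = 432*(1² + 29*(½)) = 432*(1 + 29/2) = 432*(31/2) = 6696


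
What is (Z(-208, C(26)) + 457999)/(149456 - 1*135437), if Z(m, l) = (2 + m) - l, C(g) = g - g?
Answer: 457793/14019 ≈ 32.655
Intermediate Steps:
C(g) = 0
Z(m, l) = 2 + m - l
(Z(-208, C(26)) + 457999)/(149456 - 1*135437) = ((2 - 208 - 1*0) + 457999)/(149456 - 1*135437) = ((2 - 208 + 0) + 457999)/(149456 - 135437) = (-206 + 457999)/14019 = 457793*(1/14019) = 457793/14019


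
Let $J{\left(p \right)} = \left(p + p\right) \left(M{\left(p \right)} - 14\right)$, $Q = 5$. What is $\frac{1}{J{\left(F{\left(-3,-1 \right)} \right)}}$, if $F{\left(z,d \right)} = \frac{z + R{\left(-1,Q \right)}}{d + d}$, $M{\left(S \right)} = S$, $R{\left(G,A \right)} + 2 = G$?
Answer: $- \frac{1}{66} \approx -0.015152$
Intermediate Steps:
$R{\left(G,A \right)} = -2 + G$
$F{\left(z,d \right)} = \frac{-3 + z}{2 d}$ ($F{\left(z,d \right)} = \frac{z - 3}{d + d} = \frac{z - 3}{2 d} = \left(-3 + z\right) \frac{1}{2 d} = \frac{-3 + z}{2 d}$)
$J{\left(p \right)} = 2 p \left(-14 + p\right)$ ($J{\left(p \right)} = \left(p + p\right) \left(p - 14\right) = 2 p \left(-14 + p\right)$)
$\frac{1}{J{\left(F{\left(-3,-1 \right)} \right)}} = \frac{1}{2 \frac{-3 - 3}{2 \left(-1\right)} \left(-14 + \frac{-3 - 3}{2 \left(-1\right)}\right)} = \frac{1}{2 \cdot \frac{1}{2} \left(-1\right) \left(-6\right) \left(-14 + \frac{1}{2} \left(-1\right) \left(-6\right)\right)} = \frac{1}{2 \cdot 3 \left(-14 + 3\right)} = \frac{1}{2 \cdot 3 \left(-11\right)} = \frac{1}{-66} = - \frac{1}{66}$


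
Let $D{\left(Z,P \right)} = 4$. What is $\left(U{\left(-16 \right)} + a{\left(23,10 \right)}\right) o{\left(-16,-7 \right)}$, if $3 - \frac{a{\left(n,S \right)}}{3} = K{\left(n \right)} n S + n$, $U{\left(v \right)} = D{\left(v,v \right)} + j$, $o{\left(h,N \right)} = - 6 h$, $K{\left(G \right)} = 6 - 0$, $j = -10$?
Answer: $-403776$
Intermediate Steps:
$K{\left(G \right)} = 6$ ($K{\left(G \right)} = 6 + 0 = 6$)
$U{\left(v \right)} = -6$ ($U{\left(v \right)} = 4 - 10 = -6$)
$a{\left(n,S \right)} = 9 - 3 n - 18 S n$ ($a{\left(n,S \right)} = 9 - 3 \left(6 n S + n\right) = 9 - 3 \left(6 S n + n\right) = 9 - 3 \left(n + 6 S n\right) = 9 - \left(3 n + 18 S n\right) = 9 - 3 n - 18 S n$)
$\left(U{\left(-16 \right)} + a{\left(23,10 \right)}\right) o{\left(-16,-7 \right)} = \left(-6 - \left(60 + 4140\right)\right) \left(\left(-6\right) \left(-16\right)\right) = \left(-6 - 4200\right) 96 = \left(-4206\right) 96 = -403776$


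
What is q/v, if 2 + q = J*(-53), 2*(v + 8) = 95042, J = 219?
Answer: -11609/47513 ≈ -0.24433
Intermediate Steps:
v = 47513 (v = -8 + (1/2)*95042 = -8 + 47521 = 47513)
q = -11609 (q = -2 + 219*(-53) = -2 - 11607 = -11609)
q/v = -11609/47513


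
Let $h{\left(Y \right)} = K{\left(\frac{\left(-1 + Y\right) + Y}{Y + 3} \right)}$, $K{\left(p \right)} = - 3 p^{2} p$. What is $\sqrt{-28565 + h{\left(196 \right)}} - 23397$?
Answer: $-23397 + \frac{2 i \sqrt{11208109832438}}{39601} \approx -23397.0 + 169.08 i$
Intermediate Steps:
$K{\left(p \right)} = - 3 p^{3}$
$h{\left(Y \right)} = - \frac{3 \left(-1 + 2 Y\right)^{3}}{\left(3 + Y\right)^{3}}$ ($h{\left(Y \right)} = - 3 \left(\frac{\left(-1 + Y\right) + Y}{Y + 3}\right)^{3} = - 3 \left(\frac{-1 + 2 Y}{3 + Y}\right)^{3} = - 3 \frac{\left(-1 + 2 Y\right)^{3}}{\left(3 + Y\right)^{3}} = - \frac{3 \left(-1 + 2 Y\right)^{3}}{\left(3 + Y\right)^{3}}$)
$\sqrt{-28565 + h{\left(196 \right)}} - 23397 = \sqrt{-28565 - \frac{3 \left(-1 + 2 \cdot 196\right)^{3}}{\left(3 + 196\right)^{3}}} - 23397 = \sqrt{-28565 - \frac{3 \left(-1 + 392\right)^{3}}{7880599}} - 23397 = \sqrt{-28565 - 3 \cdot 391^{3} \cdot \frac{1}{7880599}} - 23397 = \sqrt{-28565 - 179329413 \cdot \frac{1}{7880599}} - 23397 = \sqrt{-28565 - \frac{179329413}{7880599}} - 23397 = \sqrt{- \frac{225288639848}{7880599}} - 23397 = \frac{2 i \sqrt{11208109832438}}{39601} - 23397 = -23397 + \frac{2 i \sqrt{11208109832438}}{39601}$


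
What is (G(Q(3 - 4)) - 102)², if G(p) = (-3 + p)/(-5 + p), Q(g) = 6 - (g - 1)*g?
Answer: 10609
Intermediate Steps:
Q(g) = 6 - g*(-1 + g) (Q(g) = 6 - (-1 + g)*g = 6 - g*(-1 + g))
G(p) = (-3 + p)/(-5 + p)
(G(Q(3 - 4)) - 102)² = ((-3 + (6 + (3 - 4) - (3 - 4)²))/(-5 + (6 + (3 - 4) - (3 - 4)²)) - 102)² = ((-3 + (6 - 1 - 1*(-1)²))/(-5 + (6 - 1 - 1*(-1)²)) - 102)² = ((-3 + (6 - 1 - 1*1))/(-5 + (6 - 1 - 1*1)) - 102)² = ((-3 + (6 - 1 - 1))/(-5 + (6 - 1 - 1)) - 102)² = ((-3 + 4)/(-5 + 4) - 102)² = (1/(-1) - 102)² = (-1*1 - 102)² = (-1 - 102)² = (-103)² = 10609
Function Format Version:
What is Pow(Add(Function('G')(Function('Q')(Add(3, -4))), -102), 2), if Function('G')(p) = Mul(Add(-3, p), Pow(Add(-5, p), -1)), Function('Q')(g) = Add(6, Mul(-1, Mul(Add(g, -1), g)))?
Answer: 10609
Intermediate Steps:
Function('Q')(g) = Add(6, Mul(-1, g, Add(-1, g))) (Function('Q')(g) = Add(6, Mul(-1, Mul(Add(-1, g), g))) = Add(6, Mul(-1, Mul(g, Add(-1, g)))) = Add(6, Mul(-1, g, Add(-1, g))))
Function('G')(p) = Mul(Pow(Add(-5, p), -1), Add(-3, p))
Pow(Add(Function('G')(Function('Q')(Add(3, -4))), -102), 2) = Pow(Add(Mul(Pow(Add(-5, Add(6, Add(3, -4), Mul(-1, Pow(Add(3, -4), 2)))), -1), Add(-3, Add(6, Add(3, -4), Mul(-1, Pow(Add(3, -4), 2))))), -102), 2) = Pow(Add(Mul(Pow(Add(-5, Add(6, -1, Mul(-1, Pow(-1, 2)))), -1), Add(-3, Add(6, -1, Mul(-1, Pow(-1, 2))))), -102), 2) = Pow(Add(Mul(Pow(Add(-5, Add(6, -1, Mul(-1, 1))), -1), Add(-3, Add(6, -1, Mul(-1, 1)))), -102), 2) = Pow(Add(Mul(Pow(Add(-5, Add(6, -1, -1)), -1), Add(-3, Add(6, -1, -1))), -102), 2) = Pow(Add(Mul(Pow(Add(-5, 4), -1), Add(-3, 4)), -102), 2) = Pow(Add(Mul(Pow(-1, -1), 1), -102), 2) = Pow(Add(Mul(-1, 1), -102), 2) = Pow(Add(-1, -102), 2) = Pow(-103, 2) = 10609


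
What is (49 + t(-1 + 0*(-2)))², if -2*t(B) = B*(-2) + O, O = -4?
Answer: 2500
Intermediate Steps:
t(B) = 2 + B (t(B) = -(B*(-2) - 4)/2 = -(-2*B - 4)/2 = -(-4 - 2*B)/2 = 2 + B)
(49 + t(-1 + 0*(-2)))² = (49 + (2 + (-1 + 0*(-2))))² = (49 + (2 + (-1 + 0)))² = (49 + (2 - 1))² = (49 + 1)² = 50² = 2500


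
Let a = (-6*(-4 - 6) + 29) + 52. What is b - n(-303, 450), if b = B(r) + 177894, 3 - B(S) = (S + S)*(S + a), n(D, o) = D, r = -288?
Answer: 93528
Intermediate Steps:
a = 141 (a = (-6*(-10) + 29) + 52 = (60 + 29) + 52 = 89 + 52 = 141)
B(S) = 3 - 2*S*(141 + S) (B(S) = 3 - (S + S)*(S + 141) = 3 - 2*S*(141 + S))
b = 93225 (b = (3 - 282*(-288) - 2*(-288)²) + 177894 = (3 + 81216 - 2*82944) + 177894 = (3 + 81216 - 165888) + 177894 = -84669 + 177894 = 93225)
b - n(-303, 450) = 93225 - 1*(-303) = 93225 + 303 = 93528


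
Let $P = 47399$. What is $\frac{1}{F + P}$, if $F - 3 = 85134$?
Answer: $\frac{1}{132536} \approx 7.5451 \cdot 10^{-6}$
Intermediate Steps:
$F = 85137$ ($F = 3 + 85134 = 85137$)
$\frac{1}{F + P} = \frac{1}{85137 + 47399} = \frac{1}{132536}$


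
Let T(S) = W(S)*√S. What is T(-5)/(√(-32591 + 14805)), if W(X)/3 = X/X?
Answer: 3*√88930/17786 ≈ 0.050300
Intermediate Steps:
W(X) = 3 (W(X) = 3*(X/X) = 3*1 = 3)
T(S) = 3*√S
T(-5)/(√(-32591 + 14805)) = (3*√(-5))/(√(-32591 + 14805)) = (3*(I*√5))/(√(-17786)) = (3*I*√5)/((I*√17786)) = (3*I*√5)*(-I*√17786/17786) = 3*√88930/17786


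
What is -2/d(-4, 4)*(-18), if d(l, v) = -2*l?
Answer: 9/2 ≈ 4.5000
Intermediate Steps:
-2/d(-4, 4)*(-18) = -2/((-2*(-4)))*(-18) = -2/8*(-18) = -2*⅛*(-18) = -¼*(-18) = 9/2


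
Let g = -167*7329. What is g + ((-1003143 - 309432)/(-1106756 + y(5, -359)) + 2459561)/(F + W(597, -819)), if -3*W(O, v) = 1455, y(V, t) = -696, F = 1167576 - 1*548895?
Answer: -837936066104941109/684622396592 ≈ -1.2239e+6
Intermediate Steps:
F = 618681 (F = 1167576 - 548895 = 618681)
W(O, v) = -485 (W(O, v) = -1/3*1455 = -485)
g = -1223943
g + ((-1003143 - 309432)/(-1106756 + y(5, -359)) + 2459561)/(F + W(597, -819)) = -1223943 + ((-1003143 - 309432)/(-1106756 - 696) + 2459561)/(618681 - 485) = -1223943 + (-1312575/(-1107452) + 2459561)/618196 = -1223943 + (-1312575*(-1/1107452) + 2459561)*(1/618196) = -1223943 + (1312575/1107452 + 2459561)*(1/618196) = -1223943 + (2723847061147/1107452)*(1/618196) = -1223943 + 2723847061147/684622396592 = -837936066104941109/684622396592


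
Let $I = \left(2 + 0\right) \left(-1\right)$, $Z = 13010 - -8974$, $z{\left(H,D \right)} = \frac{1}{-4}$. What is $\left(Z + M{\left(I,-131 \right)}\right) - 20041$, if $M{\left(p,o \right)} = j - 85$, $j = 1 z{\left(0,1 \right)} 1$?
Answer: $\frac{7431}{4} \approx 1857.8$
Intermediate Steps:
$z{\left(H,D \right)} = - \frac{1}{4}$
$j = - \frac{1}{4}$ ($j = 1 \left(- \frac{1}{4}\right) 1 = \left(- \frac{1}{4}\right) 1 = - \frac{1}{4} \approx -0.25$)
$Z = 21984$ ($Z = 13010 + 8974 = 21984$)
$I = -2$ ($I = 2 \left(-1\right) = -2$)
$M{\left(p,o \right)} = - \frac{341}{4}$ ($M{\left(p,o \right)} = - \frac{1}{4} - 85 = - \frac{341}{4}$)
$\left(Z + M{\left(I,-131 \right)}\right) - 20041 = \left(21984 - \frac{341}{4}\right) - 20041 = \frac{87595}{4} - 20041 = \frac{7431}{4}$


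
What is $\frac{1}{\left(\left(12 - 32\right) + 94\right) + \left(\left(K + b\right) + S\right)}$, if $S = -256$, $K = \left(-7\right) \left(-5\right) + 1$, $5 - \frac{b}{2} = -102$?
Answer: $\frac{1}{68} \approx 0.014706$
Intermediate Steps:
$b = 214$ ($b = 10 - -204 = 10 + 204 = 214$)
$K = 36$ ($K = 35 + 1 = 36$)
$\frac{1}{\left(\left(12 - 32\right) + 94\right) + \left(\left(K + b\right) + S\right)} = \frac{1}{\left(\left(12 - 32\right) + 94\right) + \left(\left(36 + 214\right) - 256\right)} = \frac{1}{\left(-20 + 94\right) + \left(250 - 256\right)} = \frac{1}{74 - 6} = \frac{1}{68}$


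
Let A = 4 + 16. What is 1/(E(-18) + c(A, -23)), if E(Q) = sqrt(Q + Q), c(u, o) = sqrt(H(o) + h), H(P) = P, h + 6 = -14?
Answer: 6*I/7 - I*sqrt(43)/7 ≈ -0.079634*I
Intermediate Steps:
h = -20 (h = -6 - 14 = -20)
A = 20
c(u, o) = sqrt(-20 + o) (c(u, o) = sqrt(o - 20) = sqrt(-20 + o))
E(Q) = sqrt(2)*sqrt(Q) (E(Q) = sqrt(2*Q) = sqrt(2)*sqrt(Q))
1/(E(-18) + c(A, -23)) = 1/(sqrt(2)*sqrt(-18) + sqrt(-20 - 23)) = 1/(sqrt(2)*(3*I*sqrt(2)) + sqrt(-43)) = 1/(6*I + I*sqrt(43))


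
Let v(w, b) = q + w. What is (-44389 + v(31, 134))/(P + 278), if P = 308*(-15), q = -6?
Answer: 22182/2171 ≈ 10.217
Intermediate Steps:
P = -4620
v(w, b) = -6 + w
(-44389 + v(31, 134))/(P + 278) = (-44389 + (-6 + 31))/(-4620 + 278) = (-44389 + 25)/(-4342) = -44364*(-1/4342) = 22182/2171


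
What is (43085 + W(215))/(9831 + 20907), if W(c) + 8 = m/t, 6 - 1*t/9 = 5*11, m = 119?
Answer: 1356917/968247 ≈ 1.4014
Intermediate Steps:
t = -441 (t = 54 - 45*11 = 54 - 9*55 = 54 - 495 = -441)
W(c) = -521/63 (W(c) = -8 + 119/(-441) = -8 + 119*(-1/441) = -8 - 17/63 = -521/63)
(43085 + W(215))/(9831 + 20907) = (43085 - 521/63)/(9831 + 20907) = (2713834/63)/30738 = (2713834/63)*(1/30738) = 1356917/968247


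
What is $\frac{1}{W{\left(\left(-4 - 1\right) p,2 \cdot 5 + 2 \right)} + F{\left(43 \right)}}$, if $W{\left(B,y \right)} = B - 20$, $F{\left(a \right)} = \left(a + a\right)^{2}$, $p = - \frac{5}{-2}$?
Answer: $\frac{2}{14727} \approx 0.0001358$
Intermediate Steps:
$p = \frac{5}{2}$ ($p = \left(-5\right) \left(- \frac{1}{2}\right) = \frac{5}{2} \approx 2.5$)
$F{\left(a \right)} = 4 a^{2}$ ($F{\left(a \right)} = \left(2 a\right)^{2} = 4 a^{2}$)
$W{\left(B,y \right)} = -20 + B$ ($W{\left(B,y \right)} = B - 20 = -20 + B$)
$\frac{1}{W{\left(\left(-4 - 1\right) p,2 \cdot 5 + 2 \right)} + F{\left(43 \right)}} = \frac{1}{\left(-20 + \left(-4 - 1\right) \frac{5}{2}\right) + 4 \cdot 43^{2}} = \frac{1}{\left(-20 - \frac{25}{2}\right) + 4 \cdot 1849} = \frac{1}{\left(-20 - \frac{25}{2}\right) + 7396} = \frac{1}{- \frac{65}{2} + 7396} = \frac{1}{\frac{14727}{2}} = \frac{2}{14727}$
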